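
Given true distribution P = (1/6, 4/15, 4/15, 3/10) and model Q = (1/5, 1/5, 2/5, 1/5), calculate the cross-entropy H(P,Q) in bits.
2.0553 bits

Cross-entropy: H(P,Q) = -Σ p(x) log q(x)

Alternatively: H(P,Q) = H(P) + D_KL(P||Q)
H(P) = 1.9689 bits
D_KL(P||Q) = 0.0863 bits

H(P,Q) = 1.9689 + 0.0863 = 2.0553 bits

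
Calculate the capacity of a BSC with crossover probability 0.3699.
0.0494 bits

For a binary symmetric channel (BSC) with error probability p:
Capacity C = 1 - H(p) bits per symbol

where H(p) = -p log₂(p) - (1-p) log₂(1-p) is the binary entropy function.

H(0.3699) = 0.9506 bits
C = 1 - 0.9506 = 0.0494 bits per symbol

This means we can reliably transmit up to 0.0494 bits of information per channel use.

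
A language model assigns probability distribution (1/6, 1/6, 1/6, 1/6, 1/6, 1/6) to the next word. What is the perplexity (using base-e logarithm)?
6.0000

Perplexity is e^H (or exp(H) for natural log).

First, H = -Σ p log p = 1.7918 nats
Perplexity = e^1.7918 = 6.0000

Interpretation: The model's uncertainty is equivalent to choosing uniformly among 6.0 options.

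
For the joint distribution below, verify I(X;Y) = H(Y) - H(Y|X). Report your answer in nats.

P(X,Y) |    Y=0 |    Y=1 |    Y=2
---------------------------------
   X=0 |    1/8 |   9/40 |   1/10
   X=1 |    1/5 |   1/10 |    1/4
I(X;Y) = 0.0616 nats

Mutual information has multiple equivalent forms:
- I(X;Y) = H(X) - H(X|Y)
- I(X;Y) = H(Y) - H(Y|X)
- I(X;Y) = H(X) + H(Y) - H(X,Y)

Computing all quantities:
H(X) = 0.6881, H(Y) = 1.0980, H(X,Y) = 1.7245
H(X|Y) = 0.6265, H(Y|X) = 1.0364

Verification:
H(X) - H(X|Y) = 0.6881 - 0.6265 = 0.0616
H(Y) - H(Y|X) = 1.0980 - 1.0364 = 0.0616
H(X) + H(Y) - H(X,Y) = 0.6881 + 1.0980 - 1.7245 = 0.0616

All forms give I(X;Y) = 0.0616 nats. ✓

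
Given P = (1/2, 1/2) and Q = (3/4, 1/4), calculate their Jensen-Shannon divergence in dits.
0.0147 dits

Jensen-Shannon divergence is:
JSD(P||Q) = 0.5 × D_KL(P||M) + 0.5 × D_KL(Q||M)
where M = 0.5 × (P + Q) is the mixture distribution.

M = 0.5 × (1/2, 1/2) + 0.5 × (3/4, 1/4) = (5/8, 3/8)

D_KL(P||M) = 0.0140 dits
D_KL(Q||M) = 0.0154 dits

JSD(P||Q) = 0.5 × 0.0140 + 0.5 × 0.0154 = 0.0147 dits

Unlike KL divergence, JSD is symmetric and bounded: 0 ≤ JSD ≤ log(2).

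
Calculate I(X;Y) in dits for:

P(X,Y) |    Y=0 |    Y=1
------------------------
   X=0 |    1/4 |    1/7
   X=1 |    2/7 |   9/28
0.0058 dits

Mutual information: I(X;Y) = H(X) + H(Y) - H(X,Y)

Marginals:
P(X) = (11/28, 17/28), H(X) = 0.2910 dits
P(Y) = (15/28, 13/28), H(Y) = 0.2999 dits

Joint entropy: H(X,Y) = 0.5851 dits

I(X;Y) = 0.2910 + 0.2999 - 0.5851 = 0.0058 dits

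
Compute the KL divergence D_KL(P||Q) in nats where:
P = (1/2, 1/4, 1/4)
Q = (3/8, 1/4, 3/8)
0.0425 nats

KL divergence: D_KL(P||Q) = Σ p(x) log(p(x)/q(x))

Computing term by term:
  x=0: 1/2 × log_e[(1/2)/(3/8)] = 1/2 × 0.2877 = 0.1438
  x=1: 1/4 × log_e[(1/4)/(1/4)] = 1/4 × 0.0000 = 0.0000
  x=2: 1/4 × log_e[(1/4)/(3/8)] = 1/4 × -0.4055 = -0.1014

D_KL(P||Q) = 0.0425 nats

Note: KL divergence is always non-negative and equals 0 iff P = Q.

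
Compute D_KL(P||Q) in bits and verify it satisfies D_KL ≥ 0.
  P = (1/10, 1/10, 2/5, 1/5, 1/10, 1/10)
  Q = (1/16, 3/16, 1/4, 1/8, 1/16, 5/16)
0.2874 bits

KL divergence satisfies the Gibbs inequality: D_KL(P||Q) ≥ 0 for all distributions P, Q.

D_KL(P||Q) = Σ p(x) log(p(x)/q(x))
Term by term:
  x=0: 1/10 × log_2[(1/10)/(1/16)] = 0.0678
  x=1: 1/10 × log_2[(1/10)/(3/16)] = -0.0907
  x=2: 2/5 × log_2[(2/5)/(1/4)] = 0.2712
  x=3: 1/5 × log_2[(1/5)/(1/8)] = 0.1356
  x=4: 1/10 × log_2[(1/10)/(1/16)] = 0.0678
  x=5: 1/10 × log_2[(1/10)/(5/16)] = -0.1644
D_KL(P||Q) = 0.2874 bits

D_KL(P||Q) = 0.2874 ≥ 0 ✓

This non-negativity is a fundamental property: relative entropy cannot be negative because it measures how different Q is from P.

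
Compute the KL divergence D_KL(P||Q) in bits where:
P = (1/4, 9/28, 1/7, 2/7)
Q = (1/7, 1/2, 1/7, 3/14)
0.1155 bits

KL divergence: D_KL(P||Q) = Σ p(x) log(p(x)/q(x))

Computing term by term:
  x=0: 1/4 × log_2[(1/4)/(1/7)] = 1/4 × 0.8074 = 0.2018
  x=1: 9/28 × log_2[(9/28)/(1/2)] = 9/28 × -0.6374 = -0.2049
  x=2: 1/7 × log_2[(1/7)/(1/7)] = 1/7 × 0.0000 = 0.0000
  x=3: 2/7 × log_2[(2/7)/(3/14)] = 2/7 × 0.4150 = 0.1186

D_KL(P||Q) = 0.1155 bits

Note: KL divergence is always non-negative and equals 0 iff P = Q.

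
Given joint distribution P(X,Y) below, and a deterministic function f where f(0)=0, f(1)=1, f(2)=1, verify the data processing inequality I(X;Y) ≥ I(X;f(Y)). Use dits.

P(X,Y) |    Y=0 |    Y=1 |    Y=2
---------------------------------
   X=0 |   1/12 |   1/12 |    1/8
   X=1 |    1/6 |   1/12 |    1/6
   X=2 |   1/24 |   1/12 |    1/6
I(X;Y) = 0.0133, I(X;f(Y)) = 0.0126, inequality holds: 0.0133 ≥ 0.0126

Data Processing Inequality: For any Markov chain X → Y → Z, we have I(X;Y) ≥ I(X;Z).

Here Z = f(Y) is a deterministic function of Y, forming X → Y → Z.

Original I(X;Y) = 0.0133 dits

After applying f:
P(X,Z) where Z=f(Y):
- P(X,Z=0) = P(X,Y=0)
- P(X,Z=1) = P(X,Y=1) + P(X,Y=2)

I(X;Z) = I(X;f(Y)) = 0.0126 dits

Verification: 0.0133 ≥ 0.0126 ✓

Information cannot be created by processing; the function f can only lose information about X.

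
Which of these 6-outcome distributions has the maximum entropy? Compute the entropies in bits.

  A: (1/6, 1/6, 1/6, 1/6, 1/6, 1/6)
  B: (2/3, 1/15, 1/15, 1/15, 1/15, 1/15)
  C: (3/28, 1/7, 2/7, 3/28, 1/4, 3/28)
A

For a discrete distribution over n outcomes, entropy is maximized by the uniform distribution.

Computing entropies:
H(A) = 2.5850 bits
H(B) = 1.6923 bits
H(C) = 2.4532 bits

The uniform distribution (where all probabilities equal 1/6) achieves the maximum entropy of log_2(6) = 2.5850 bits.

Distribution A has the highest entropy.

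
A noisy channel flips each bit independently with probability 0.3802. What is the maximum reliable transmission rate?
0.0418 bits

For a binary symmetric channel (BSC) with error probability p:
Capacity C = 1 - H(p) bits per symbol

where H(p) = -p log₂(p) - (1-p) log₂(1-p) is the binary entropy function.

H(0.3802) = 0.9582 bits
C = 1 - 0.9582 = 0.0418 bits per symbol

This means we can reliably transmit up to 0.0418 bits of information per channel use.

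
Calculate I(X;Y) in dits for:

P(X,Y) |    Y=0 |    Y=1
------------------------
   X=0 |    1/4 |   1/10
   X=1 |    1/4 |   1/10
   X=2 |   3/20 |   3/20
0.0090 dits

Mutual information: I(X;Y) = H(X) + H(Y) - H(X,Y)

Marginals:
P(X) = (7/20, 7/20, 3/10), H(X) = 0.4760 dits
P(Y) = (13/20, 7/20), H(Y) = 0.2812 dits

Joint entropy: H(X,Y) = 0.7482 dits

I(X;Y) = 0.4760 + 0.2812 - 0.7482 = 0.0090 dits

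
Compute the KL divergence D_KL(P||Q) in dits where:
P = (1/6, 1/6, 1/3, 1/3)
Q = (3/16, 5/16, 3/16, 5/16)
0.0386 dits

KL divergence: D_KL(P||Q) = Σ p(x) log(p(x)/q(x))

Computing term by term:
  x=0: 1/6 × log_10[(1/6)/(3/16)] = 1/6 × -0.0512 = -0.0085
  x=1: 1/6 × log_10[(1/6)/(5/16)] = 1/6 × -0.2730 = -0.0455
  x=2: 1/3 × log_10[(1/3)/(3/16)] = 1/3 × 0.2499 = 0.0833
  x=3: 1/3 × log_10[(1/3)/(5/16)] = 1/3 × 0.0280 = 0.0093

D_KL(P||Q) = 0.0386 dits

Note: KL divergence is always non-negative and equals 0 iff P = Q.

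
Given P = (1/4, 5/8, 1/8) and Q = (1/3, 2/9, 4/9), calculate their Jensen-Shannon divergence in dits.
0.0436 dits

Jensen-Shannon divergence is:
JSD(P||Q) = 0.5 × D_KL(P||M) + 0.5 × D_KL(Q||M)
where M = 0.5 × (P + Q) is the mixture distribution.

M = 0.5 × (1/4, 5/8, 1/8) + 0.5 × (1/3, 2/9, 4/9) = (7/24, 0.423611, 0.284722)

D_KL(P||M) = 0.0441 dits
D_KL(Q||M) = 0.0430 dits

JSD(P||Q) = 0.5 × 0.0441 + 0.5 × 0.0430 = 0.0436 dits

Unlike KL divergence, JSD is symmetric and bounded: 0 ≤ JSD ≤ log(2).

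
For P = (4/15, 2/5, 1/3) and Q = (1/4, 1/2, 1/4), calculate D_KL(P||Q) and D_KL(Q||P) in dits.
D_KL(P||Q) = 0.0104, D_KL(Q||P) = 0.0102

KL divergence is not symmetric: D_KL(P||Q) ≠ D_KL(Q||P) in general.

D_KL(P||Q) = 0.0104 dits
D_KL(Q||P) = 0.0102 dits

No, they are not equal!

This asymmetry is why KL divergence is not a true distance metric.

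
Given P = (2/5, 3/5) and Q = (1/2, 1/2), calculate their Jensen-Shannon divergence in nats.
0.0051 nats

Jensen-Shannon divergence is:
JSD(P||Q) = 0.5 × D_KL(P||M) + 0.5 × D_KL(Q||M)
where M = 0.5 × (P + Q) is the mixture distribution.

M = 0.5 × (2/5, 3/5) + 0.5 × (1/2, 1/2) = (9/20, 11/20)

D_KL(P||M) = 0.0051 nats
D_KL(Q||M) = 0.0050 nats

JSD(P||Q) = 0.5 × 0.0051 + 0.5 × 0.0050 = 0.0051 nats

Unlike KL divergence, JSD is symmetric and bounded: 0 ≤ JSD ≤ log(2).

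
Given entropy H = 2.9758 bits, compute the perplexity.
7.8669

Perplexity is 2^H (or exp(H) for natural log).

H = 2.9758 bits
Perplexity = 2^2.9758 = 7.8669

Interpretation: The model's uncertainty is equivalent to choosing uniformly among 7.9 options.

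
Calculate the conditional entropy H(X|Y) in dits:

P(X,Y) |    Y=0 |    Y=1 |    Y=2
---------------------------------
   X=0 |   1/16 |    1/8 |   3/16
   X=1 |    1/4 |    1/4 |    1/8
0.2629 dits

Using the chain rule: H(X|Y) = H(X,Y) - H(Y)

First, compute H(X,Y) = 0.7384 dits

Marginal P(Y) = (5/16, 3/8, 5/16)
H(Y) = 0.4755 dits

H(X|Y) = H(X,Y) - H(Y) = 0.7384 - 0.4755 = 0.2629 dits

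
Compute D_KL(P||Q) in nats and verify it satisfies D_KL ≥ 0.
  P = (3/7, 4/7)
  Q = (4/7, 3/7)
0.0411 nats

KL divergence satisfies the Gibbs inequality: D_KL(P||Q) ≥ 0 for all distributions P, Q.

D_KL(P||Q) = Σ p(x) log(p(x)/q(x))
Term by term:
  x=0: 3/7 × log_e[(3/7)/(4/7)] = -0.1233
  x=1: 4/7 × log_e[(4/7)/(3/7)] = 0.1644
D_KL(P||Q) = 0.0411 nats

D_KL(P||Q) = 0.0411 ≥ 0 ✓

This non-negativity is a fundamental property: relative entropy cannot be negative because it measures how different Q is from P.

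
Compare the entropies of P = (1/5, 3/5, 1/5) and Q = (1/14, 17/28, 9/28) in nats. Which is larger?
P

Computing entropies in nats:
H(P) = 0.9503
H(Q) = 0.8563

Distribution P has higher entropy.

Intuition: The distribution closer to uniform (more spread out) has higher entropy.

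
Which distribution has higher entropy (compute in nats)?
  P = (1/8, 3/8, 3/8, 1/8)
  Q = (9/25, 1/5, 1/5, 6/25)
Q

Computing entropies in nats:
H(P) = 1.2555
H(Q) = 1.3541

Distribution Q has higher entropy.

Intuition: The distribution closer to uniform (more spread out) has higher entropy.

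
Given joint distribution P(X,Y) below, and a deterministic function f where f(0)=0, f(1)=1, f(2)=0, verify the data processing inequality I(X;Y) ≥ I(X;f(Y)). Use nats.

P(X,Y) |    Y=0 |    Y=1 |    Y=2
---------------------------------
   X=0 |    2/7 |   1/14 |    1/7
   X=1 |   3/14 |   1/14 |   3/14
I(X;Y) = 0.0123, I(X;f(Y)) = 0.0000, inequality holds: 0.0123 ≥ 0.0000

Data Processing Inequality: For any Markov chain X → Y → Z, we have I(X;Y) ≥ I(X;Z).

Here Z = f(Y) is a deterministic function of Y, forming X → Y → Z.

Original I(X;Y) = 0.0123 nats

After applying f:
P(X,Z) where Z=f(Y):
- P(X,Z=0) = P(X,Y=0) + P(X,Y=2)
- P(X,Z=1) = P(X,Y=1)

I(X;Z) = I(X;f(Y)) = 0.0000 nats

Verification: 0.0123 ≥ 0.0000 ✓

Information cannot be created by processing; the function f can only lose information about X.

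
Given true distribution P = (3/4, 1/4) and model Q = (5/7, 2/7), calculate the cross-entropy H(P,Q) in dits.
0.2456 dits

Cross-entropy: H(P,Q) = -Σ p(x) log q(x)

Alternatively: H(P,Q) = H(P) + D_KL(P||Q)
H(P) = 0.2442 dits
D_KL(P||Q) = 0.0014 dits

H(P,Q) = 0.2442 + 0.0014 = 0.2456 dits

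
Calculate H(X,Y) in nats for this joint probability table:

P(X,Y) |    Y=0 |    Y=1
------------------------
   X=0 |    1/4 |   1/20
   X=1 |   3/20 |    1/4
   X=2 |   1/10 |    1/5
1.6796 nats

Joint entropy is H(X,Y) = -Σ_{x,y} p(x,y) log p(x,y).

Summing over all non-zero entries:
H(X,Y) = -[1/4·log_e(1/4) + 1/20·log_e(1/20) + 3/20·log_e(3/20) + 1/4·log_e(1/4) + 1/10·log_e(1/10) + 1/5·log_e(1/5)]
H(X,Y) = 1.6796 nats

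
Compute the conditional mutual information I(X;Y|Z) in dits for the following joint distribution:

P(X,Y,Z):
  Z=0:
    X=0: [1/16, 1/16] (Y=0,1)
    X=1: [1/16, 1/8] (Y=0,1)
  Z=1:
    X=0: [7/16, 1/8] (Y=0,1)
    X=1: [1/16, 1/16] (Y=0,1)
0.0098 dits

Conditional mutual information: I(X;Y|Z) = H(X|Z) + H(Y|Z) - H(X,Y|Z)

H(Z) = 0.2697
H(X,Z) = 0.5026 → H(X|Z) = 0.2329
H(Y,Z) = 0.5360 → H(Y|Z) = 0.2663
H(X,Y,Z) = 0.7591 → H(X,Y|Z) = 0.4894

I(X;Y|Z) = 0.2329 + 0.2663 - 0.4894 = 0.0098 dits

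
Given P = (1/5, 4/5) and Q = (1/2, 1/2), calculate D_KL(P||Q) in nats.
0.1927 nats

KL divergence: D_KL(P||Q) = Σ p(x) log(p(x)/q(x))

Computing term by term:
  x=0: 1/5 × log_e[(1/5)/(1/2)] = 1/5 × -0.9163 = -0.1833
  x=1: 4/5 × log_e[(4/5)/(1/2)] = 4/5 × 0.4700 = 0.3760

D_KL(P||Q) = 0.1927 nats

Note: KL divergence is always non-negative and equals 0 iff P = Q.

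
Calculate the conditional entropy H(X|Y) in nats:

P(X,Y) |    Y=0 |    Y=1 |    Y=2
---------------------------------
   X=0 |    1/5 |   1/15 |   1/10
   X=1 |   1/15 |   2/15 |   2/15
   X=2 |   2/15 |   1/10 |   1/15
1.0411 nats

Using the chain rule: H(X|Y) = H(X,Y) - H(Y)

First, compute H(X,Y) = 2.1300 nats

Marginal P(Y) = (2/5, 3/10, 3/10)
H(Y) = 1.0889 nats

H(X|Y) = H(X,Y) - H(Y) = 2.1300 - 1.0889 = 1.0411 nats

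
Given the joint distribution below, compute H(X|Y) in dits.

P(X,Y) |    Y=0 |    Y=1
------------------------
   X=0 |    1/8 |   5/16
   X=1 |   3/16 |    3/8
0.2971 dits

Using the chain rule: H(X|Y) = H(X,Y) - H(Y)

First, compute H(X,Y) = 0.5668 dits

Marginal P(Y) = (5/16, 11/16)
H(Y) = 0.2697 dits

H(X|Y) = H(X,Y) - H(Y) = 0.5668 - 0.2697 = 0.2971 dits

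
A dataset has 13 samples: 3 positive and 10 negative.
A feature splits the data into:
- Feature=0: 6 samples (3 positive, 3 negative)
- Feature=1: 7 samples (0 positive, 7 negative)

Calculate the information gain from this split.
0.3178 bits

Information Gain = H(Y) - H(Y|Feature)

Before split:
P(positive) = 3/13 = 0.2308
H(Y) = 0.7793 bits

After split:
Feature=0: H = 1.0000 bits (weight = 6/13)
Feature=1: H = 0.0000 bits (weight = 7/13)
H(Y|Feature) = (6/13)×1.0000 + (7/13)×0.0000 = 0.4615 bits

Information Gain = 0.7793 - 0.4615 = 0.3178 bits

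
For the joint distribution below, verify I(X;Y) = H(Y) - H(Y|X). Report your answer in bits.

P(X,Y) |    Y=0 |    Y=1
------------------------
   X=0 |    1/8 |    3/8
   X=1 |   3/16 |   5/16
I(X;Y) = 0.0132 bits

Mutual information has multiple equivalent forms:
- I(X;Y) = H(X) - H(X|Y)
- I(X;Y) = H(Y) - H(Y|X)
- I(X;Y) = H(X) + H(Y) - H(X,Y)

Computing all quantities:
H(X) = 1.0000, H(Y) = 0.8960, H(X,Y) = 1.8829
H(X|Y) = 0.9868, H(Y|X) = 0.8829

Verification:
H(X) - H(X|Y) = 1.0000 - 0.9868 = 0.0132
H(Y) - H(Y|X) = 0.8960 - 0.8829 = 0.0132
H(X) + H(Y) - H(X,Y) = 1.0000 + 0.8960 - 1.8829 = 0.0132

All forms give I(X;Y) = 0.0132 bits. ✓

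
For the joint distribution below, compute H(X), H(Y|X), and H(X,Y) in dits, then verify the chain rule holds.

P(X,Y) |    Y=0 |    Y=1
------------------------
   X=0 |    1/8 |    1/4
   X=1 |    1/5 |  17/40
H(X,Y) = 0.5611, H(X) = 0.2873, H(Y|X) = 0.2738 (all in dits)

Chain rule: H(X,Y) = H(X) + H(Y|X)

Left side — joint entropy directly:
H(X,Y) = -Σ p(x,y) log p(x,y) = 0.5611 dits

Right side — compute H(Y|X) from the conditional distributions:
P(X) = (3/8, 5/8), so H(X) = 0.2873 dits
H(Y|X) = Σ_x P(X=x) · H(Y|X=x):
  P(Y|X=0) = (1/3, 2/3), H(Y|X=0) = 0.2764, weight P(X=0) = 3/8
  P(Y|X=1) = (8/25, 17/25), H(Y|X=1) = 0.2722, weight P(X=1) = 5/8
H(Y|X) = 0.2738 dits

H(X) + H(Y|X) = 0.2873 + 0.2738 = 0.5611 dits

Both sides equal 0.5611 dits. ✓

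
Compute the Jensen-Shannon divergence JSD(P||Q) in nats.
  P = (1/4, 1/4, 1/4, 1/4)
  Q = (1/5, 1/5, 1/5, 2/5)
0.0129 nats

Jensen-Shannon divergence is:
JSD(P||Q) = 0.5 × D_KL(P||M) + 0.5 × D_KL(Q||M)
where M = 0.5 × (P + Q) is the mixture distribution.

M = 0.5 × (1/4, 1/4, 1/4, 1/4) + 0.5 × (1/5, 1/5, 1/5, 2/5) = (9/40, 9/40, 9/40, 13/40)

D_KL(P||M) = 0.0134 nats
D_KL(Q||M) = 0.0124 nats

JSD(P||Q) = 0.5 × 0.0134 + 0.5 × 0.0124 = 0.0129 nats

Unlike KL divergence, JSD is symmetric and bounded: 0 ≤ JSD ≤ log(2).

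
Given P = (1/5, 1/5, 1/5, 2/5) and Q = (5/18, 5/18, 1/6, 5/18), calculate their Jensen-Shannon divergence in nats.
0.0127 nats

Jensen-Shannon divergence is:
JSD(P||Q) = 0.5 × D_KL(P||M) + 0.5 × D_KL(Q||M)
where M = 0.5 × (P + Q) is the mixture distribution.

M = 0.5 × (1/5, 1/5, 1/5, 2/5) + 0.5 × (5/18, 5/18, 1/6, 5/18) = (0.238889, 0.238889, 0.183333, 0.338889)

D_KL(P||M) = 0.0126 nats
D_KL(Q||M) = 0.0127 nats

JSD(P||Q) = 0.5 × 0.0126 + 0.5 × 0.0127 = 0.0127 nats

Unlike KL divergence, JSD is symmetric and bounded: 0 ≤ JSD ≤ log(2).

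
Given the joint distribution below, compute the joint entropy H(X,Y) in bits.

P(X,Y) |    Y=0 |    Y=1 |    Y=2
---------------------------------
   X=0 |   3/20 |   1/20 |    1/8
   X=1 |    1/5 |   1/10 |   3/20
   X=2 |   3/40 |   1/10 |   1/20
3.0373 bits

Joint entropy is H(X,Y) = -Σ_{x,y} p(x,y) log p(x,y).

Summing over all non-zero entries:
H(X,Y) = -[3/20·log_2(3/20) + 1/20·log_2(1/20) + 1/8·log_2(1/8) + 1/5·log_2(1/5) + 1/10·log_2(1/10) + 3/20·log_2(3/20) + 3/40·log_2(3/40) + 1/10·log_2(1/10) + 1/20·log_2(1/20)]
H(X,Y) = 3.0373 bits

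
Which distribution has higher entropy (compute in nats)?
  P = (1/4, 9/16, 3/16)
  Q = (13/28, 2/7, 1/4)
Q

Computing entropies in nats:
H(P) = 0.9841
H(Q) = 1.0607

Distribution Q has higher entropy.

Intuition: The distribution closer to uniform (more spread out) has higher entropy.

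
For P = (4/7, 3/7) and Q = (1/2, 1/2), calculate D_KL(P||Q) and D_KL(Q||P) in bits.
D_KL(P||Q) = 0.0148, D_KL(Q||P) = 0.0149

KL divergence is not symmetric: D_KL(P||Q) ≠ D_KL(Q||P) in general.

D_KL(P||Q) = 0.0148 bits
D_KL(Q||P) = 0.0149 bits

No, they are not equal!

This asymmetry is why KL divergence is not a true distance metric.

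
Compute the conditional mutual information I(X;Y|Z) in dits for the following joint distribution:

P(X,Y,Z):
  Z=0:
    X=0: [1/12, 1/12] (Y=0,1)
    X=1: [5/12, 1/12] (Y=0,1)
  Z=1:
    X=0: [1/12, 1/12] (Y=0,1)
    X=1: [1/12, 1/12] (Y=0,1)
0.0148 dits

Conditional mutual information: I(X;Y|Z) = H(X|Z) + H(Y|Z) - H(X,Y|Z)

H(Z) = 0.2764
H(X,Z) = 0.5396 → H(X|Z) = 0.2632
H(Y,Z) = 0.5396 → H(Y|Z) = 0.2632
H(X,Y,Z) = 0.7879 → H(X,Y|Z) = 0.5115

I(X;Y|Z) = 0.2632 + 0.2632 - 0.5115 = 0.0148 dits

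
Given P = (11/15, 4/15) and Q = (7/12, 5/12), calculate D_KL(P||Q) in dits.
0.0212 dits

KL divergence: D_KL(P||Q) = Σ p(x) log(p(x)/q(x))

Computing term by term:
  x=0: 11/15 × log_10[(11/15)/(7/12)] = 11/15 × 0.0994 = 0.0729
  x=1: 4/15 × log_10[(4/15)/(5/12)] = 4/15 × -0.1938 = -0.0517

D_KL(P||Q) = 0.0212 dits

Note: KL divergence is always non-negative and equals 0 iff P = Q.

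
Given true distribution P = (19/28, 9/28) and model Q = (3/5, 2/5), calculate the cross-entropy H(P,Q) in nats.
0.6412 nats

Cross-entropy: H(P,Q) = -Σ p(x) log q(x)

Alternatively: H(P,Q) = H(P) + D_KL(P||Q)
H(P) = 0.6279 nats
D_KL(P||Q) = 0.0132 nats

H(P,Q) = 0.6279 + 0.0132 = 0.6412 nats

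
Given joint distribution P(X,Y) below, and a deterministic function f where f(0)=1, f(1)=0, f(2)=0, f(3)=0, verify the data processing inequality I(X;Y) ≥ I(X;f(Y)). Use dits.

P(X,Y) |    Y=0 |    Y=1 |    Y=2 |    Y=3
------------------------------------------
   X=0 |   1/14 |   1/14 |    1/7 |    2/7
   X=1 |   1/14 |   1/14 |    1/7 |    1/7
I(X;Y) = 0.0061, I(X;f(Y)) = 0.0007, inequality holds: 0.0061 ≥ 0.0007

Data Processing Inequality: For any Markov chain X → Y → Z, we have I(X;Y) ≥ I(X;Z).

Here Z = f(Y) is a deterministic function of Y, forming X → Y → Z.

Original I(X;Y) = 0.0061 dits

After applying f:
P(X,Z) where Z=f(Y):
- P(X,Z=0) = P(X,Y=1) + P(X,Y=2) + P(X,Y=3)
- P(X,Z=1) = P(X,Y=0)

I(X;Z) = I(X;f(Y)) = 0.0007 dits

Verification: 0.0061 ≥ 0.0007 ✓

Information cannot be created by processing; the function f can only lose information about X.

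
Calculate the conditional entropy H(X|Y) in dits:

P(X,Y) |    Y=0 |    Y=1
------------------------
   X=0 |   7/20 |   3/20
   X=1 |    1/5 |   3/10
0.2810 dits

Using the chain rule: H(X|Y) = H(X,Y) - H(Y)

First, compute H(X,Y) = 0.5798 dits

Marginal P(Y) = (11/20, 9/20)
H(Y) = 0.2989 dits

H(X|Y) = H(X,Y) - H(Y) = 0.5798 - 0.2989 = 0.2810 dits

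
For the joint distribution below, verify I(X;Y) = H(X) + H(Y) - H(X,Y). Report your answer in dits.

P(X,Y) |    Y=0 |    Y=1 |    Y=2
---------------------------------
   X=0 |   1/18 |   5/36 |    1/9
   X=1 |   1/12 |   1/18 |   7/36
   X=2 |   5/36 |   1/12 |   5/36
I(X;Y) = 0.0208 dits

Mutual information has multiple equivalent forms:
- I(X;Y) = H(X) - H(X|Y)
- I(X;Y) = H(Y) - H(Y|X)
- I(X;Y) = H(X) + H(Y) - H(X,Y)

Computing all quantities:
H(X) = 0.4761, H(Y) = 0.4656, H(X,Y) = 0.9209
H(X|Y) = 0.4553, H(Y|X) = 0.4448

Verification:
H(X) - H(X|Y) = 0.4761 - 0.4553 = 0.0208
H(Y) - H(Y|X) = 0.4656 - 0.4448 = 0.0208
H(X) + H(Y) - H(X,Y) = 0.4761 + 0.4656 - 0.9209 = 0.0208

All forms give I(X;Y) = 0.0208 dits. ✓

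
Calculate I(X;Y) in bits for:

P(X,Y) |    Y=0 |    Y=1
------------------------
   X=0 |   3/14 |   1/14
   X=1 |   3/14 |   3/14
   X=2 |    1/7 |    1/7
0.0391 bits

Mutual information: I(X;Y) = H(X) + H(Y) - H(X,Y)

Marginals:
P(X) = (2/7, 3/7, 2/7), H(X) = 1.5567 bits
P(Y) = (4/7, 3/7), H(Y) = 0.9852 bits

Joint entropy: H(X,Y) = 2.5027 bits

I(X;Y) = 1.5567 + 0.9852 - 2.5027 = 0.0391 bits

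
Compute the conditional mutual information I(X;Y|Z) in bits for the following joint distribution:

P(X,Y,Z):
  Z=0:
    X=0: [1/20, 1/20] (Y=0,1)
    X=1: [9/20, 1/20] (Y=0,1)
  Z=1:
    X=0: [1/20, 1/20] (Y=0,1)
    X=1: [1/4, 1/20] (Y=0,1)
0.0850 bits

Conditional mutual information: I(X;Y|Z) = H(X|Z) + H(Y|Z) - H(X,Y|Z)

H(Z) = 0.9710
H(X,Z) = 1.6855 → H(X|Z) = 0.7145
H(Y,Z) = 1.6855 → H(Y|Z) = 0.7145
H(X,Y,Z) = 2.3150 → H(X,Y|Z) = 1.3440

I(X;Y|Z) = 0.7145 + 0.7145 - 1.3440 = 0.0850 bits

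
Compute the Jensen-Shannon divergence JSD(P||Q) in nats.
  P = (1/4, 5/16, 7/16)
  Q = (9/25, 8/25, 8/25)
0.0096 nats

Jensen-Shannon divergence is:
JSD(P||Q) = 0.5 × D_KL(P||M) + 0.5 × D_KL(Q||M)
where M = 0.5 × (P + Q) is the mixture distribution.

M = 0.5 × (1/4, 5/16, 7/16) + 0.5 × (9/25, 8/25, 8/25) = (0.305, 0.31625, 0.37875)

D_KL(P||M) = 0.0096 nats
D_KL(Q||M) = 0.0095 nats

JSD(P||Q) = 0.5 × 0.0096 + 0.5 × 0.0095 = 0.0096 nats

Unlike KL divergence, JSD is symmetric and bounded: 0 ≤ JSD ≤ log(2).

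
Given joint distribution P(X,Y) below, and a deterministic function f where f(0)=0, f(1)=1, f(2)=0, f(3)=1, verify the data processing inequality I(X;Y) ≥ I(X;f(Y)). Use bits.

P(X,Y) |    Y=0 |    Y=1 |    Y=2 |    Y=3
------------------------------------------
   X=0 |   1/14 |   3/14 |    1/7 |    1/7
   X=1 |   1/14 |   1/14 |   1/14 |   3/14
I(X;Y) = 0.0670, I(X;f(Y)) = 0.0013, inequality holds: 0.0670 ≥ 0.0013

Data Processing Inequality: For any Markov chain X → Y → Z, we have I(X;Y) ≥ I(X;Z).

Here Z = f(Y) is a deterministic function of Y, forming X → Y → Z.

Original I(X;Y) = 0.0670 bits

After applying f:
P(X,Z) where Z=f(Y):
- P(X,Z=0) = P(X,Y=0) + P(X,Y=2)
- P(X,Z=1) = P(X,Y=1) + P(X,Y=3)

I(X;Z) = I(X;f(Y)) = 0.0013 bits

Verification: 0.0670 ≥ 0.0013 ✓

Information cannot be created by processing; the function f can only lose information about X.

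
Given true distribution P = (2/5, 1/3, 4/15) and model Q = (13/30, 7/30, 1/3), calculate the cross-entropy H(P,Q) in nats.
1.1126 nats

Cross-entropy: H(P,Q) = -Σ p(x) log q(x)

Alternatively: H(P,Q) = H(P) + D_KL(P||Q)
H(P) = 1.0852 nats
D_KL(P||Q) = 0.0274 nats

H(P,Q) = 1.0852 + 0.0274 = 1.1126 nats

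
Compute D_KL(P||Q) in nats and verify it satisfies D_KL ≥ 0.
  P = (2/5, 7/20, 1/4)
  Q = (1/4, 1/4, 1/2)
0.1325 nats

KL divergence satisfies the Gibbs inequality: D_KL(P||Q) ≥ 0 for all distributions P, Q.

D_KL(P||Q) = Σ p(x) log(p(x)/q(x))
Term by term:
  x=0: 2/5 × log_e[(2/5)/(1/4)] = 0.1880
  x=1: 7/20 × log_e[(7/20)/(1/4)] = 0.1178
  x=2: 1/4 × log_e[(1/4)/(1/2)] = -0.1733
D_KL(P||Q) = 0.1325 nats

D_KL(P||Q) = 0.1325 ≥ 0 ✓

This non-negativity is a fundamental property: relative entropy cannot be negative because it measures how different Q is from P.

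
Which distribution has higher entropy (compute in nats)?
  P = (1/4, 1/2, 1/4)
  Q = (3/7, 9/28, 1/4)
Q

Computing entropies in nats:
H(P) = 1.0397
H(Q) = 1.0745

Distribution Q has higher entropy.

Intuition: The distribution closer to uniform (more spread out) has higher entropy.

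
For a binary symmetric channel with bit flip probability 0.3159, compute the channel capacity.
0.1001 bits

For a binary symmetric channel (BSC) with error probability p:
Capacity C = 1 - H(p) bits per symbol

where H(p) = -p log₂(p) - (1-p) log₂(1-p) is the binary entropy function.

H(0.3159) = 0.8999 bits
C = 1 - 0.8999 = 0.1001 bits per symbol

This means we can reliably transmit up to 0.1001 bits of information per channel use.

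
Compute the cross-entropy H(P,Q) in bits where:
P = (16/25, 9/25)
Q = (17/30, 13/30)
0.9588 bits

Cross-entropy: H(P,Q) = -Σ p(x) log q(x)

Alternatively: H(P,Q) = H(P) + D_KL(P||Q)
H(P) = 0.9427 bits
D_KL(P||Q) = 0.0161 bits

H(P,Q) = 0.9427 + 0.0161 = 0.9588 bits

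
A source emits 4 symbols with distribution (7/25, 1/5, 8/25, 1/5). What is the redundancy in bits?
0.0310 bits

Redundancy measures how far a source is from maximum entropy:
R = H_max - H(X)

Maximum entropy for 4 symbols: H_max = log_2(4) = 2.0000 bits
Actual entropy: H(X) = 1.9690 bits
Redundancy: R = 2.0000 - 1.9690 = 0.0310 bits

This redundancy represents potential for compression: the source could be compressed by 0.0310 bits per symbol.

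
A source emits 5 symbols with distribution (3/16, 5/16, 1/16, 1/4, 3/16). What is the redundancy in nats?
0.0984 nats

Redundancy measures how far a source is from maximum entropy:
R = H_max - H(X)

Maximum entropy for 5 symbols: H_max = log_e(5) = 1.6094 nats
Actual entropy: H(X) = 1.5111 nats
Redundancy: R = 1.6094 - 1.5111 = 0.0984 nats

This redundancy represents potential for compression: the source could be compressed by 0.0984 nats per symbol.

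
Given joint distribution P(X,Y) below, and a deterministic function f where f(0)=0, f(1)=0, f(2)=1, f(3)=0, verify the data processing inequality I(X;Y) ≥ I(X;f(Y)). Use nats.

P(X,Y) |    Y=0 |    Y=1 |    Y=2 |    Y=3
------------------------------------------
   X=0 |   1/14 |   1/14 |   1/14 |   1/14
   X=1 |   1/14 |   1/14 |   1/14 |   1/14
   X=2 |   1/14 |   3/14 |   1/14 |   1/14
I(X;Y) = 0.0334, I(X;f(Y)) = 0.0051, inequality holds: 0.0334 ≥ 0.0051

Data Processing Inequality: For any Markov chain X → Y → Z, we have I(X;Y) ≥ I(X;Z).

Here Z = f(Y) is a deterministic function of Y, forming X → Y → Z.

Original I(X;Y) = 0.0334 nats

After applying f:
P(X,Z) where Z=f(Y):
- P(X,Z=0) = P(X,Y=0) + P(X,Y=1) + P(X,Y=3)
- P(X,Z=1) = P(X,Y=2)

I(X;Z) = I(X;f(Y)) = 0.0051 nats

Verification: 0.0334 ≥ 0.0051 ✓

Information cannot be created by processing; the function f can only lose information about X.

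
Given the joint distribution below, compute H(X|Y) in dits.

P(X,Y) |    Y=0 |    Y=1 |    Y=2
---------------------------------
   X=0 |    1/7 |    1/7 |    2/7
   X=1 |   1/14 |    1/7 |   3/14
0.2935 dits

Using the chain rule: H(X|Y) = H(X,Y) - H(Y)

First, compute H(X,Y) = 0.7429 dits

Marginal P(Y) = (3/14, 2/7, 1/2)
H(Y) = 0.4493 dits

H(X|Y) = H(X,Y) - H(Y) = 0.7429 - 0.4493 = 0.2935 dits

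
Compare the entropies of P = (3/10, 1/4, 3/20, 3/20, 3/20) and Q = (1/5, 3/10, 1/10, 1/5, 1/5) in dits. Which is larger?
P

Computing entropies in dits:
H(P) = 0.6781
H(Q) = 0.6762

Distribution P has higher entropy.

Intuition: The distribution closer to uniform (more spread out) has higher entropy.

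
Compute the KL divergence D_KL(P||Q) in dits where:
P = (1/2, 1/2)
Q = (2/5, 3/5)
0.0089 dits

KL divergence: D_KL(P||Q) = Σ p(x) log(p(x)/q(x))

Computing term by term:
  x=0: 1/2 × log_10[(1/2)/(2/5)] = 1/2 × 0.0969 = 0.0485
  x=1: 1/2 × log_10[(1/2)/(3/5)] = 1/2 × -0.0792 = -0.0396

D_KL(P||Q) = 0.0089 dits

Note: KL divergence is always non-negative and equals 0 iff P = Q.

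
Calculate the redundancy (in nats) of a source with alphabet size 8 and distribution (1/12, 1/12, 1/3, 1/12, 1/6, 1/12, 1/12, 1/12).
0.1722 nats

Redundancy measures how far a source is from maximum entropy:
R = H_max - H(X)

Maximum entropy for 8 symbols: H_max = log_e(8) = 2.0794 nats
Actual entropy: H(X) = 1.9073 nats
Redundancy: R = 2.0794 - 1.9073 = 0.1722 nats

This redundancy represents potential for compression: the source could be compressed by 0.1722 nats per symbol.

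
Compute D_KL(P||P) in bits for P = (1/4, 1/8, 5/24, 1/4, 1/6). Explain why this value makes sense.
0.0000 bits

KL divergence satisfies the Gibbs inequality: D_KL(P||Q) ≥ 0 for all distributions P, Q.

D_KL(P||Q) = Σ p(x) log(p(x)/q(x))
Each term is p(x) × log_2(p(x)/p(x)) = p(x) × log_2(1) = 0, so the sum is 0.
D_KL(P||Q) = 0.0000 bits

When P = Q, the KL divergence is exactly 0, as there is no 'divergence' between identical distributions.

This non-negativity is a fundamental property: relative entropy cannot be negative because it measures how different Q is from P.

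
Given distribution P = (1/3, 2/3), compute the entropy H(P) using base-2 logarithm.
0.9183 bits

Shannon entropy is H(X) = -Σ p(x) log p(x).

For P = (1/3, 2/3):
H = -1/3 × log_2(1/3) -2/3 × log_2(2/3)
H = 0.9183 bits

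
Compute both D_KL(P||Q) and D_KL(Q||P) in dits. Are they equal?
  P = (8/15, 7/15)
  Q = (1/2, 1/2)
D_KL(P||Q) = 0.0010, D_KL(Q||P) = 0.0010

KL divergence is not symmetric: D_KL(P||Q) ≠ D_KL(Q||P) in general.

D_KL(P||Q) = 0.0010 dits
D_KL(Q||P) = 0.0010 dits

In this case they happen to be equal (to 4 decimal places).

This asymmetry is why KL divergence is not a true distance metric.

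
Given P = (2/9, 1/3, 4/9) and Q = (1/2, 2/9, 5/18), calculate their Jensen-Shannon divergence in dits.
0.0185 dits

Jensen-Shannon divergence is:
JSD(P||Q) = 0.5 × D_KL(P||M) + 0.5 × D_KL(Q||M)
where M = 0.5 × (P + Q) is the mixture distribution.

M = 0.5 × (2/9, 1/3, 4/9) + 0.5 × (1/2, 2/9, 5/18) = (13/36, 5/18, 13/36)

D_KL(P||M) = 0.0196 dits
D_KL(Q||M) = 0.0175 dits

JSD(P||Q) = 0.5 × 0.0196 + 0.5 × 0.0175 = 0.0185 dits

Unlike KL divergence, JSD is symmetric and bounded: 0 ≤ JSD ≤ log(2).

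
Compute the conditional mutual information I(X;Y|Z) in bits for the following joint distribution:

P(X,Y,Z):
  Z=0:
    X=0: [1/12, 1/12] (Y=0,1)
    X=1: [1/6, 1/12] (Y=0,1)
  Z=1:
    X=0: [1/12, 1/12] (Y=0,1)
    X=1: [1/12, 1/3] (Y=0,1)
0.0443 bits

Conditional mutual information: I(X;Y|Z) = H(X|Z) + H(Y|Z) - H(X,Y|Z)

H(Z) = 0.9799
H(X,Z) = 1.8879 → H(X|Z) = 0.9080
H(Y,Z) = 1.8879 → H(Y|Z) = 0.9080
H(X,Y,Z) = 2.7516 → H(X,Y|Z) = 1.7718

I(X;Y|Z) = 0.9080 + 0.9080 - 1.7718 = 0.0443 bits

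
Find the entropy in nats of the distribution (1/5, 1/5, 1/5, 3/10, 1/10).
1.5571 nats

Shannon entropy is H(X) = -Σ p(x) log p(x).

For P = (1/5, 1/5, 1/5, 3/10, 1/10):
H = -1/5 × log_e(1/5) -1/5 × log_e(1/5) -1/5 × log_e(1/5) -3/10 × log_e(3/10) -1/10 × log_e(1/10)
H = 1.5571 nats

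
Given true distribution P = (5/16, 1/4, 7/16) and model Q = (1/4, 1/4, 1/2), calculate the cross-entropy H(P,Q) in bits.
1.5625 bits

Cross-entropy: H(P,Q) = -Σ p(x) log q(x)

Alternatively: H(P,Q) = H(P) + D_KL(P||Q)
H(P) = 1.5462 bits
D_KL(P||Q) = 0.0163 bits

H(P,Q) = 1.5462 + 0.0163 = 1.5625 bits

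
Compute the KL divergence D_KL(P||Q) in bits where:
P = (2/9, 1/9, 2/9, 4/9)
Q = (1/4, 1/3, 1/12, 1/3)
0.2850 bits

KL divergence: D_KL(P||Q) = Σ p(x) log(p(x)/q(x))

Computing term by term:
  x=0: 2/9 × log_2[(2/9)/(1/4)] = 2/9 × -0.1699 = -0.0378
  x=1: 1/9 × log_2[(1/9)/(1/3)] = 1/9 × -1.5850 = -0.1761
  x=2: 2/9 × log_2[(2/9)/(1/12)] = 2/9 × 1.4150 = 0.3145
  x=3: 4/9 × log_2[(4/9)/(1/3)] = 4/9 × 0.4150 = 0.1845

D_KL(P||Q) = 0.2850 bits

Note: KL divergence is always non-negative and equals 0 iff P = Q.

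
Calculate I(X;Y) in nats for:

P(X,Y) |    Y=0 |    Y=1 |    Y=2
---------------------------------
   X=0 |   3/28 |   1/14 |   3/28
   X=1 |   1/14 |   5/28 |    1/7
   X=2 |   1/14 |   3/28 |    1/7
0.0241 nats

Mutual information: I(X;Y) = H(X) + H(Y) - H(X,Y)

Marginals:
P(X) = (2/7, 11/28, 9/28), H(X) = 1.0898 nats
P(Y) = (1/4, 5/14, 11/28), H(Y) = 1.0813 nats

Joint entropy: H(X,Y) = 2.1471 nats

I(X;Y) = 1.0898 + 1.0813 - 2.1471 = 0.0241 nats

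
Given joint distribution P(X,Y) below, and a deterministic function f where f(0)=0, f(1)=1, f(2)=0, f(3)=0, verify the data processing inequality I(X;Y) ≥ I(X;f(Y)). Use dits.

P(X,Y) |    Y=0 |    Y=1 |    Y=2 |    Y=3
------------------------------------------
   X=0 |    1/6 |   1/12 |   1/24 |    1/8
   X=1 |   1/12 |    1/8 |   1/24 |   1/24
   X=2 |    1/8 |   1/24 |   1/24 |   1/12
I(X;Y) = 0.0185, I(X;f(Y)) = 0.0152, inequality holds: 0.0185 ≥ 0.0152

Data Processing Inequality: For any Markov chain X → Y → Z, we have I(X;Y) ≥ I(X;Z).

Here Z = f(Y) is a deterministic function of Y, forming X → Y → Z.

Original I(X;Y) = 0.0185 dits

After applying f:
P(X,Z) where Z=f(Y):
- P(X,Z=0) = P(X,Y=0) + P(X,Y=2) + P(X,Y=3)
- P(X,Z=1) = P(X,Y=1)

I(X;Z) = I(X;f(Y)) = 0.0152 dits

Verification: 0.0185 ≥ 0.0152 ✓

Information cannot be created by processing; the function f can only lose information about X.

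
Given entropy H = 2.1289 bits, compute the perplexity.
4.3738

Perplexity is 2^H (or exp(H) for natural log).

H = 2.1289 bits
Perplexity = 2^2.1289 = 4.3738

Interpretation: The model's uncertainty is equivalent to choosing uniformly among 4.4 options.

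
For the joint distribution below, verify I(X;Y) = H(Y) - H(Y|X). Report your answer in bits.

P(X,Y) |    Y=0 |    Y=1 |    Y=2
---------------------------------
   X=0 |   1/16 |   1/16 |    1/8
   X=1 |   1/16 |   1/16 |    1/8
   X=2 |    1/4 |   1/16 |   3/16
I(X;Y) = 0.0524 bits

Mutual information has multiple equivalent forms:
- I(X;Y) = H(X) - H(X|Y)
- I(X;Y) = H(Y) - H(Y|X)
- I(X;Y) = H(X) + H(Y) - H(X,Y)

Computing all quantities:
H(X) = 1.5000, H(Y) = 1.5052, H(X,Y) = 2.9528
H(X|Y) = 1.4476, H(Y|X) = 1.4528

Verification:
H(X) - H(X|Y) = 1.5000 - 1.4476 = 0.0524
H(Y) - H(Y|X) = 1.5052 - 1.4528 = 0.0524
H(X) + H(Y) - H(X,Y) = 1.5000 + 1.5052 - 2.9528 = 0.0524

All forms give I(X;Y) = 0.0524 bits. ✓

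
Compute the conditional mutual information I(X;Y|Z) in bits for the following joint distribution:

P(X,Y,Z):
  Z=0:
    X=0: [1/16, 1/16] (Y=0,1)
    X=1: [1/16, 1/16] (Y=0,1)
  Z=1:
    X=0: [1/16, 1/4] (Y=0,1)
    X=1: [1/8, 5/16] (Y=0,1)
0.0052 bits

Conditional mutual information: I(X;Y|Z) = H(X|Z) + H(Y|Z) - H(X,Y|Z)

H(Z) = 0.8113
H(X,Z) = 1.7962 → H(X|Z) = 0.9849
H(Y,Z) = 1.6697 → H(Y|Z) = 0.8585
H(X,Y,Z) = 2.6494 → H(X,Y|Z) = 1.8381

I(X;Y|Z) = 0.9849 + 0.8585 - 1.8381 = 0.0052 bits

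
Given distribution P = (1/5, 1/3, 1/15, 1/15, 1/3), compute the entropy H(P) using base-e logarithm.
1.4154 nats

Shannon entropy is H(X) = -Σ p(x) log p(x).

For P = (1/5, 1/3, 1/15, 1/15, 1/3):
H = -1/5 × log_e(1/5) -1/3 × log_e(1/3) -1/15 × log_e(1/15) -1/15 × log_e(1/15) -1/3 × log_e(1/3)
H = 1.4154 nats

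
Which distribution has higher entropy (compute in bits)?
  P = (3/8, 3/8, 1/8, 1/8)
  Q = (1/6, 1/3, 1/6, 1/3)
Q

Computing entropies in bits:
H(P) = 1.8113
H(Q) = 1.9183

Distribution Q has higher entropy.

Intuition: The distribution closer to uniform (more spread out) has higher entropy.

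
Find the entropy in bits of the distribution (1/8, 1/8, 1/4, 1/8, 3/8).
2.1556 bits

Shannon entropy is H(X) = -Σ p(x) log p(x).

For P = (1/8, 1/8, 1/4, 1/8, 3/8):
H = -1/8 × log_2(1/8) -1/8 × log_2(1/8) -1/4 × log_2(1/4) -1/8 × log_2(1/8) -3/8 × log_2(3/8)
H = 2.1556 bits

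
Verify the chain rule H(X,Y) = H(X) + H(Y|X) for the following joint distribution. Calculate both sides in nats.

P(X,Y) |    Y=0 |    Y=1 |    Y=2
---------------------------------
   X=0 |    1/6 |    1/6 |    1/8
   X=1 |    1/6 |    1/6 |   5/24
H(X,Y) = 1.7812, H(X) = 0.6897, H(Y|X) = 1.0916 (all in nats)

Chain rule: H(X,Y) = H(X) + H(Y|X)

Left side — joint entropy directly:
H(X,Y) = -Σ p(x,y) log p(x,y) = 1.7812 nats

Right side — compute H(Y|X) from the conditional distributions:
P(X) = (11/24, 13/24), so H(X) = 0.6897 nats
H(Y|X) = Σ_x P(X=x) · H(Y|X=x):
  P(Y|X=0) = (4/11, 4/11, 3/11), H(Y|X=0) = 1.0901, weight P(X=0) = 11/24
  P(Y|X=1) = (4/13, 4/13, 5/13), H(Y|X=1) = 1.0928, weight P(X=1) = 13/24
H(Y|X) = 1.0916 nats

H(X) + H(Y|X) = 0.6897 + 1.0916 = 1.7812 nats

Both sides equal 1.7812 nats. ✓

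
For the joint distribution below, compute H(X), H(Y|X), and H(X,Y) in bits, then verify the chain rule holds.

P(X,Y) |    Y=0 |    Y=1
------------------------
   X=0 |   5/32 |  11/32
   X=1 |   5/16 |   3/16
H(X,Y) = 1.9252, H(X) = 1.0000, H(Y|X) = 0.9252 (all in bits)

Chain rule: H(X,Y) = H(X) + H(Y|X)

Left side — joint entropy directly:
H(X,Y) = -Σ p(x,y) log p(x,y) = 1.9252 bits

Right side — compute H(Y|X) from the conditional distributions:
P(X) = (1/2, 1/2), so H(X) = 1.0000 bits
H(Y|X) = Σ_x P(X=x) · H(Y|X=x):
  P(Y|X=0) = (5/16, 11/16), H(Y|X=0) = 0.8960, weight P(X=0) = 1/2
  P(Y|X=1) = (5/8, 3/8), H(Y|X=1) = 0.9544, weight P(X=1) = 1/2
H(Y|X) = 0.9252 bits

H(X) + H(Y|X) = 1.0000 + 0.9252 = 1.9252 bits

Both sides equal 1.9252 bits. ✓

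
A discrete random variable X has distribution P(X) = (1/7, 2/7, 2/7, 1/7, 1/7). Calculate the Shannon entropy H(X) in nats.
1.5498 nats

Shannon entropy is H(X) = -Σ p(x) log p(x).

For P = (1/7, 2/7, 2/7, 1/7, 1/7):
H = -1/7 × log_e(1/7) -2/7 × log_e(2/7) -2/7 × log_e(2/7) -1/7 × log_e(1/7) -1/7 × log_e(1/7)
H = 1.5498 nats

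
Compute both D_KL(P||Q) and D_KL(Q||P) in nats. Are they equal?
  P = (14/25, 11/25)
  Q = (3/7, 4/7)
D_KL(P||Q) = 0.0348, D_KL(Q||P) = 0.0347

KL divergence is not symmetric: D_KL(P||Q) ≠ D_KL(Q||P) in general.

D_KL(P||Q) = 0.0348 nats
D_KL(Q||P) = 0.0347 nats

No, they are not equal!

This asymmetry is why KL divergence is not a true distance metric.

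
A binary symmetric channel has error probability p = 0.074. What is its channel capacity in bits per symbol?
0.6193 bits

For a binary symmetric channel (BSC) with error probability p:
Capacity C = 1 - H(p) bits per symbol

where H(p) = -p log₂(p) - (1-p) log₂(1-p) is the binary entropy function.

H(0.074) = 0.3807 bits
C = 1 - 0.3807 = 0.6193 bits per symbol

This means we can reliably transmit up to 0.6193 bits of information per channel use.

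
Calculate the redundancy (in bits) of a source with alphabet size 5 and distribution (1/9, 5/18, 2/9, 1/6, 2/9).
0.0611 bits

Redundancy measures how far a source is from maximum entropy:
R = H_max - H(X)

Maximum entropy for 5 symbols: H_max = log_2(5) = 2.3219 bits
Actual entropy: H(X) = 2.2608 bits
Redundancy: R = 2.3219 - 2.2608 = 0.0611 bits

This redundancy represents potential for compression: the source could be compressed by 0.0611 bits per symbol.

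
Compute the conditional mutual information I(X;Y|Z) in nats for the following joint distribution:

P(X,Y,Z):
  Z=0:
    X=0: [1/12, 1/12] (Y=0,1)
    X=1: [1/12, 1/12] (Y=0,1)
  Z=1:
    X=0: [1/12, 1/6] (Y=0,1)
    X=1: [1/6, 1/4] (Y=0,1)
0.0015 nats

Conditional mutual information: I(X;Y|Z) = H(X|Z) + H(Y|Z) - H(X,Y|Z)

H(Z) = 0.6365
H(X,Z) = 1.3086 → H(X|Z) = 0.6721
H(Y,Z) = 1.3086 → H(Y|Z) = 0.6721
H(X,Y,Z) = 1.9792 → H(X,Y|Z) = 1.3427

I(X;Y|Z) = 0.6721 + 0.6721 - 1.3427 = 0.0015 nats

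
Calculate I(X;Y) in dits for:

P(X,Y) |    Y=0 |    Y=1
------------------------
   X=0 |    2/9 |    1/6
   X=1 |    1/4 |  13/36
0.0055 dits

Mutual information: I(X;Y) = H(X) + H(Y) - H(X,Y)

Marginals:
P(X) = (7/18, 11/18), H(X) = 0.2902 dits
P(Y) = (17/36, 19/36), H(Y) = 0.3004 dits

Joint entropy: H(X,Y) = 0.5851 dits

I(X;Y) = 0.2902 + 0.3004 - 0.5851 = 0.0055 dits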